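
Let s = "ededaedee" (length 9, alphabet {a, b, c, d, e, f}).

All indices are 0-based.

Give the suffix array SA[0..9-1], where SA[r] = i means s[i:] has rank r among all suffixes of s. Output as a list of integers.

rank→(start, suffix):
  0 → (4, 'aedee')
  1 → (3, 'daedee')
  2 → (1, 'dedaedee')
  3 → (6, 'dee')
  4 → (8, 'e')
  5 → (2, 'edaedee')
  6 → (0, 'ededaedee')
  7 → (5, 'edee')
  8 → (7, 'ee')

[4, 3, 1, 6, 8, 2, 0, 5, 7]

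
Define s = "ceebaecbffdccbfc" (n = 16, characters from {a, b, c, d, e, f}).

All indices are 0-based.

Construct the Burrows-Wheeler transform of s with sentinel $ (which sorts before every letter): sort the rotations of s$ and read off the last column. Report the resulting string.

rank  rotation           last
    0  $ceebaecbffdccbfc  c
    1  aecbffdccbfc$ceeb  b
    2  baecbffdccbfc$cee  e
    3  bfc$ceebaecbffdcc  c
    4  bffdccbfc$ceebaec  c
    5  c$ceebaecbffdccbf  f
    6  cbfc$ceebaecbffdc  c
    7  cbffdccbfc$ceebae  e
    8  ccbfc$ceebaecbffd  d
    9  ceebaecbffdccbfc$  $
   10  dccbfc$ceebaecbff  f
   11  ebaecbffdccbfc$ce  e
   12  ecbffdccbfc$ceeba  a
   13  eebaecbffdccbfc$c  c
   14  fc$ceebaecbffdccb  b
   15  fdccbfc$ceebaecbf  f
   16  ffdccbfc$ceebaecb  b

cbeccfced$feacbfb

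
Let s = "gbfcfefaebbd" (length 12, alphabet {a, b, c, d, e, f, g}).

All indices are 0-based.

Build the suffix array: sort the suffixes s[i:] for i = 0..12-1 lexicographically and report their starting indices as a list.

rank→(start, suffix):
  0 → (7, 'aebbd')
  1 → (9, 'bbd')
  2 → (10, 'bd')
  3 → (1, 'bfcfefaebbd')
  4 → (3, 'cfefaebbd')
  5 → (11, 'd')
  6 → (8, 'ebbd')
  7 → (5, 'efaebbd')
  8 → (6, 'faebbd')
  9 → (2, 'fcfefaebbd')
  10 → (4, 'fefaebbd')
  11 → (0, 'gbfcfefaebbd')

[7, 9, 10, 1, 3, 11, 8, 5, 6, 2, 4, 0]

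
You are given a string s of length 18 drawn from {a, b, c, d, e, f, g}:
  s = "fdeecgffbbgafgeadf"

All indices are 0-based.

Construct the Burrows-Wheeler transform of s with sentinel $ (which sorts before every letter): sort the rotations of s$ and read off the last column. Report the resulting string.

fegfbefageddf$gabfc

rank  rotation             last
    0  $fdeecgffbbgafgeadf  f
    1  adf$fdeecgffbbgafge  e
    2  afgeadf$fdeecgffbbg  g
    3  bbgafgeadf$fdeecgff  f
    4  bgafgeadf$fdeecgffb  b
    5  cgffbbgafgeadf$fdee  e
    6  deecgffbbgafgeadf$f  f
    7  df$fdeecgffbbgafgea  a
    8  eadf$fdeecgffbbgafg  g
    9  ecgffbbgafgeadf$fde  e
   10  eecgffbbgafgeadf$fd  d
   11  f$fdeecgffbbgafgead  d
   12  fbbgafgeadf$fdeecgf  f
   13  fdeecgffbbgafgeadf$  $
   14  ffbbgafgeadf$fdeecg  g
   15  fgeadf$fdeecgffbbga  a
   16  gafgeadf$fdeecgffbb  b
   17  geadf$fdeecgffbbgaf  f
   18  gffbbgafgeadf$fdeec  c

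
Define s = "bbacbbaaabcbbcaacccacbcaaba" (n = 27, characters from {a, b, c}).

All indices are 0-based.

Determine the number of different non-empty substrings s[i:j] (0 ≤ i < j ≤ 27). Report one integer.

330

rank→(start, suffix):
  0 → (26, 'a')
  1 → (6, 'aaabcbbcaacccacbcaaba')
  2 → (23, 'aaba')
  3 → (7, 'aabcbbcaacccacbcaaba')
  4 → (14, 'aacccacbcaaba')
  5 → (24, 'aba')
  6 → (8, 'abcbbcaacccacbcaaba')
  7 → (2, 'acbbaaabcbbcaacccacbcaaba')
  8 → (19, 'acbcaaba')
  9 → (15, 'acccacbcaaba')
  10 → (25, 'ba')
  11 → (5, 'baaabcbbcaacccacbcaaba')
  12 → (1, 'bacbbaaabcbbcaacccacbcaaba')
  13 → (4, 'bbaaabcbbcaacccacbcaaba')
  14 → (0, 'bbacbbaaabcbbcaacccacbcaaba')
  15 → (11, 'bbcaacccacbcaaba')
  16 → (21, 'bcaaba')
  17 → (12, 'bcaacccacbcaaba')
  18 → (9, 'bcbbcaacccacbcaaba')
  19 → (22, 'caaba')
  20 → (13, 'caacccacbcaaba')
  21 → (18, 'cacbcaaba')
  22 → (3, 'cbbaaabcbbcaacccacbcaaba')
  23 → (10, 'cbbcaacccacbcaaba')
  24 → (20, 'cbcaaba')
  25 → (17, 'ccacbcaaba')
  26 → (16, 'cccacbcaaba')

SA = [26, 6, 23, 7, 14, 24, 8, 2, 19, 15, 25, 5, 1, 4, 0, 11, 21, 12, 9, 22, 13, 18, 3, 10, 20, 17, 16]
rank  pair      lcp
   1  s[26:],s[6:]  1  'a'
   2  s[6:],s[23:]  2  'aa'
   3  s[23:],s[7:]  3  'aab'
   4  s[7:],s[14:]  2  'aa'
   5  s[14:],s[24:]  1  'a'
   6  s[24:],s[8:]  2  'ab'
   7  s[8:],s[2:]  1  'a'
   8  s[2:],s[19:]  3  'acb'
   9  s[19:],s[15:]  2  'ac'
  10  s[15:],s[25:]  0  ''
  11  s[25:],s[5:]  2  'ba'
  12  s[5:],s[1:]  2  'ba'
  13  s[1:],s[4:]  1  'b'
  14  s[4:],s[0:]  3  'bba'
  15  s[0:],s[11:]  2  'bb'
  16  s[11:],s[21:]  1  'b'
  17  s[21:],s[12:]  4  'bcaa'
  18  s[12:],s[9:]  2  'bc'
  19  s[9:],s[22:]  0  ''
  20  s[22:],s[13:]  3  'caa'
  21  s[13:],s[18:]  2  'ca'
  22  s[18:],s[3:]  1  'c'
  23  s[3:],s[10:]  3  'cbb'
  24  s[10:],s[20:]  2  'cb'
  25  s[20:],s[17:]  1  'c'
  26  s[17:],s[16:]  2  'cc'

n(n+1)/2 = 27·28/2 = 378
Σ LCP = 0 + 1 + 2 + 3 + 2 + 1 + 2 + 1 + 3 + 2 + 0 + 2 + 2 + 1 + 3 + 2 + 1 + 4 + 2 + 0 + 3 + 2 + 1 + 3 + 2 + 1 + 2 = 48
distinct = 378 − 48 = 330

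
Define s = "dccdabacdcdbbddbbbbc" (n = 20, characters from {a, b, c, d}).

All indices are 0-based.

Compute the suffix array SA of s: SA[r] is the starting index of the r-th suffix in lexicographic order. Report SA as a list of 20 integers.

[4, 6, 5, 15, 16, 17, 11, 18, 12, 19, 1, 2, 9, 7, 3, 14, 10, 0, 8, 13]

sorted suffixes:
  #0 SA[0]=4  'abacdcdbbddbbbbc'
  #1 SA[1]=6  'acdcdbbddbbbbc'
  #2 SA[2]=5  'bacdcdbbddbbbbc'
  #3 SA[3]=15  'bbbbc'
  #4 SA[4]=16  'bbbc'
  #5 SA[5]=17  'bbc'
  #6 SA[6]=11  'bbddbbbbc'
  #7 SA[7]=18  'bc'
  #8 SA[8]=12  'bddbbbbc'
  #9 SA[9]=19  'c'
  #10 SA[10]=1  'ccdabacdcdbbddbbbbc'
  #11 SA[11]=2  'cdabacdcdbbddbbbbc'
  #12 SA[12]=9  'cdbbddbbbbc'
  #13 SA[13]=7  'cdcdbbddbbbbc'
  #14 SA[14]=3  'dabacdcdbbddbbbbc'
  #15 SA[15]=14  'dbbbbc'
  #16 SA[16]=10  'dbbddbbbbc'
  #17 SA[17]=0  'dccdabacdcdbbddbbbbc'
  #18 SA[18]=8  'dcdbbddbbbbc'
  #19 SA[19]=13  'ddbbbbc'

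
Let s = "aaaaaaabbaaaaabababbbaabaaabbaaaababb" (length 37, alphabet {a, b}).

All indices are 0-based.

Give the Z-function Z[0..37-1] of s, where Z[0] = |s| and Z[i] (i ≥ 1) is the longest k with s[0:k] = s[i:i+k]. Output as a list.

[37, 6, 5, 4, 3, 2, 1, 0, 0, 5, 4, 3, 2, 1, 0, 1, 0, 1, 0, 0, 0, 2, 1, 0, 3, 2, 1, 0, 0, 4, 3, 2, 1, 0, 1, 0, 0]

Z[0]=37
i=1: fresh scan; Z[1]=6 extend→box=[1,7)
i=2: min(r-i=5, Z[1]=6)=5; Z[2]=5
i=3: min(r-i=4, Z[2]=5)=4; Z[3]=4
i=4: min(r-i=3, Z[3]=4)=3; Z[4]=3
i=5: min(r-i=2, Z[4]=3)=2; Z[5]=2
i=6: min(r-i=1, Z[5]=2)=1; Z[6]=1
i=7: fresh scan; Z[7]=0
i=8: fresh scan; Z[8]=0
i=9: fresh scan; Z[9]=5 extend→box=[9,14)
i=10: min(r-i=4, Z[1]=6)=4; Z[10]=4
i=11: min(r-i=3, Z[2]=5)=3; Z[11]=3
i=12: min(r-i=2, Z[3]=4)=2; Z[12]=2
i=13: min(r-i=1, Z[4]=3)=1; Z[13]=1
i=14: fresh scan; Z[14]=0
i=15: fresh scan; Z[15]=1 extend→box=[15,16)
i=16: fresh scan; Z[16]=0
i=17: fresh scan; Z[17]=1 extend→box=[17,18)
i=18: fresh scan; Z[18]=0
i=19: fresh scan; Z[19]=0
i=20: fresh scan; Z[20]=0
i=21: fresh scan; Z[21]=2 extend→box=[21,23)
i=22: min(r-i=1, Z[1]=6)=1; Z[22]=1
i=23: fresh scan; Z[23]=0
i=24: fresh scan; Z[24]=3 extend→box=[24,27)
i=25: min(r-i=2, Z[1]=6)=2; Z[25]=2
i=26: min(r-i=1, Z[2]=5)=1; Z[26]=1
i=27: fresh scan; Z[27]=0
i=28: fresh scan; Z[28]=0
i=29: fresh scan; Z[29]=4 extend→box=[29,33)
i=30: min(r-i=3, Z[1]=6)=3; Z[30]=3
i=31: min(r-i=2, Z[2]=5)=2; Z[31]=2
i=32: min(r-i=1, Z[3]=4)=1; Z[32]=1
i=33: fresh scan; Z[33]=0
i=34: fresh scan; Z[34]=1 extend→box=[34,35)
i=35: fresh scan; Z[35]=0
i=36: fresh scan; Z[36]=0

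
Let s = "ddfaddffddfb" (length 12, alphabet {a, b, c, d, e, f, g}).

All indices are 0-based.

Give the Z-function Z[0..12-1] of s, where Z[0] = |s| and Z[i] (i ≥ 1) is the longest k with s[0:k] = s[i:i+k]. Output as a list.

[12, 1, 0, 0, 3, 1, 0, 0, 3, 1, 0, 0]

Z[0]=12
i=1: fresh scan; Z[1]=1 scan→box=[1,2)
i=2: fresh scan; Z[2]=0
i=3: fresh scan; Z[3]=0
i=4: fresh scan; Z[4]=3 scan→box=[4,7)
i=5: min(r-i=2, Z[1]=1)=1; Z[5]=1
i=6: min(r-i=1, Z[2]=0)=0; Z[6]=0
i=7: fresh scan; Z[7]=0
i=8: fresh scan; Z[8]=3 scan→box=[8,11)
i=9: min(r-i=2, Z[1]=1)=1; Z[9]=1
i=10: min(r-i=1, Z[2]=0)=0; Z[10]=0
i=11: fresh scan; Z[11]=0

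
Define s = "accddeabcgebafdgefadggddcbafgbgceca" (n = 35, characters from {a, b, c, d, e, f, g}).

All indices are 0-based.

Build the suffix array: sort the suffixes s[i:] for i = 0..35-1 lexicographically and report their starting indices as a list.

[34, 6, 0, 18, 12, 26, 11, 25, 7, 29, 33, 24, 1, 2, 31, 8, 23, 22, 3, 4, 14, 19, 5, 10, 32, 16, 17, 13, 27, 28, 30, 21, 9, 15, 20]

rank→(start, suffix):
  0 → (34, 'a')
  1 → (6, 'abcgebafdgefadggddcbafgbgceca')
  2 → (0, 'accddeabcgebafdgefadggddcbafgbgceca')
  3 → (18, 'adggddcbafgbgceca')
  4 → (12, 'afdgefadggddcbafgbgceca')
  5 → (26, 'afgbgceca')
  6 → (11, 'bafdgefadggddcbafgbgceca')
  7 → (25, 'bafgbgceca')
  8 → (7, 'bcgebafdgefadggddcbafgbgceca')
  9 → (29, 'bgceca')
  10 → (33, 'ca')
  11 → (24, 'cbafgbgceca')
  12 → (1, 'ccddeabcgebafdgefadggddcbafgbgceca')
  13 → (2, 'cddeabcgebafdgefadggddcbafgbgceca')
  14 → (31, 'ceca')
  15 → (8, 'cgebafdgefadggddcbafgbgceca')
  16 → (23, 'dcbafgbgceca')
  17 → (22, 'ddcbafgbgceca')
  18 → (3, 'ddeabcgebafdgefadggddcbafgbgceca')
  19 → (4, 'deabcgebafdgefadggddcbafgbgceca')
  20 → (14, 'dgefadggddcbafgbgceca')
  21 → (19, 'dggddcbafgbgceca')
  22 → (5, 'eabcgebafdgefadggddcbafgbgceca')
  23 → (10, 'ebafdgefadggddcbafgbgceca')
  24 → (32, 'eca')
  25 → (16, 'efadggddcbafgbgceca')
  26 → (17, 'fadggddcbafgbgceca')
  27 → (13, 'fdgefadggddcbafgbgceca')
  28 → (27, 'fgbgceca')
  29 → (28, 'gbgceca')
  30 → (30, 'gceca')
  31 → (21, 'gddcbafgbgceca')
  32 → (9, 'gebafdgefadggddcbafgbgceca')
  33 → (15, 'gefadggddcbafgbgceca')
  34 → (20, 'ggddcbafgbgceca')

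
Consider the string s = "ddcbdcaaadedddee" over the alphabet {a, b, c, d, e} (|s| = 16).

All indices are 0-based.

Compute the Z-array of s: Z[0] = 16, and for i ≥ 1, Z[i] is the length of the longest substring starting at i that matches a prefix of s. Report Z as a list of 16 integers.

[16, 1, 0, 0, 1, 0, 0, 0, 0, 1, 0, 2, 2, 1, 0, 0]

Z[0]=16
i=1: i≥r, start 0; Z[1]=1 scan→box=[1,2)
i=2: i≥r, start 0; Z[2]=0
i=3: i≥r, start 0; Z[3]=0
i=4: i≥r, start 0; Z[4]=1 scan→box=[4,5)
i=5: i≥r, start 0; Z[5]=0
i=6: i≥r, start 0; Z[6]=0
i=7: i≥r, start 0; Z[7]=0
i=8: i≥r, start 0; Z[8]=0
i=9: i≥r, start 0; Z[9]=1 scan→box=[9,10)
i=10: i≥r, start 0; Z[10]=0
i=11: i≥r, start 0; Z[11]=2 scan→box=[11,13)
i=12: min(r-i=1, Z[1]=1)=1; Z[12]=2 scan→box=[12,14)
i=13: min(r-i=1, Z[1]=1)=1; Z[13]=1
i=14: i≥r, start 0; Z[14]=0
i=15: i≥r, start 0; Z[15]=0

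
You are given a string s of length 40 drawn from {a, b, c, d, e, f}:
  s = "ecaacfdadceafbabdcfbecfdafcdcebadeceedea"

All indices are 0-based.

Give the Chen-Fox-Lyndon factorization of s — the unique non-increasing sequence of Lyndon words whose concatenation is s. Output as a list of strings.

["e", "c", "aacfdadceafbabdcfbecfdafcdcebadeceede", "a"]

emit factor 1: 'e' (i=0, period=1)
emit factor 2: 'c' (i=1, period=1)
emit factor 3: 'aacfdadceafbabdcfbecfdafcdcebadeceede' (i=2, period=37)
emit factor 4: 'a' (i=39, period=1)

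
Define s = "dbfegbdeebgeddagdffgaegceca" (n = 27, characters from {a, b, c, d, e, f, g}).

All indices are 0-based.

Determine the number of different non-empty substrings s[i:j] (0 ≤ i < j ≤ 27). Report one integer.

sorted suffixes:
  #0 SA[0]=26  'a'
  #1 SA[1]=20  'aegceca'
  #2 SA[2]=14  'agdffgaegceca'
  #3 SA[3]=5  'bdeebgeddagdffgaegceca'
  #4 SA[4]=1  'bfegbdeebgeddagdffgaegceca'
  #5 SA[5]=9  'bgeddagdffgaegceca'
  #6 SA[6]=25  'ca'
  #7 SA[7]=23  'ceca'
  #8 SA[8]=13  'dagdffgaegceca'
  #9 SA[9]=0  'dbfegbdeebgeddagdffgaegceca'
  #10 SA[10]=12  'ddagdffgaegceca'
  #11 SA[11]=6  'deebgeddagdffgaegceca'
  #12 SA[12]=16  'dffgaegceca'
  #13 SA[13]=8  'ebgeddagdffgaegceca'
  #14 SA[14]=24  'eca'
  #15 SA[15]=11  'eddagdffgaegceca'
  #16 SA[16]=7  'eebgeddagdffgaegceca'
  #17 SA[17]=3  'egbdeebgeddagdffgaegceca'
  #18 SA[18]=21  'egceca'
  #19 SA[19]=2  'fegbdeebgeddagdffgaegceca'
  #20 SA[20]=17  'ffgaegceca'
  #21 SA[21]=18  'fgaegceca'
  #22 SA[22]=19  'gaegceca'
  #23 SA[23]=4  'gbdeebgeddagdffgaegceca'
  #24 SA[24]=22  'gceca'
  #25 SA[25]=15  'gdffgaegceca'
  #26 SA[26]=10  'geddagdffgaegceca'

SA = [26, 20, 14, 5, 1, 9, 25, 23, 13, 0, 12, 6, 16, 8, 24, 11, 7, 3, 21, 2, 17, 18, 19, 4, 22, 15, 10]
i: (SA[i-1],SA[i]) lcp shared
  1: (26,20) 1 'a'
  2: (20,14) 1 'a'
  3: (14,5) 0 ''
  4: (5,1) 1 'b'
  5: (1,9) 1 'b'
  6: (9,25) 0 ''
  7: (25,23) 1 'c'
  8: (23,13) 0 ''
  9: (13,0) 1 'd'
  10: (0,12) 1 'd'
  11: (12,6) 1 'd'
  12: (6,16) 1 'd'
  13: (16,8) 0 ''
  14: (8,24) 1 'e'
  15: (24,11) 1 'e'
  16: (11,7) 1 'e'
  17: (7,3) 1 'e'
  18: (3,21) 2 'eg'
  19: (21,2) 0 ''
  20: (2,17) 1 'f'
  21: (17,18) 1 'f'
  22: (18,19) 0 ''
  23: (19,4) 1 'g'
  24: (4,22) 1 'g'
  25: (22,15) 1 'g'
  26: (15,10) 1 'g'

n(n+1)/2 = 27·28/2 = 378
Σ LCP = 0 + 1 + 1 + 0 + 1 + 1 + 0 + 1 + 0 + 1 + 1 + 1 + 1 + 0 + 1 + 1 + 1 + 1 + 2 + 0 + 1 + 1 + 0 + 1 + 1 + 1 + 1 = 21
distinct = 378 − 21 = 357

357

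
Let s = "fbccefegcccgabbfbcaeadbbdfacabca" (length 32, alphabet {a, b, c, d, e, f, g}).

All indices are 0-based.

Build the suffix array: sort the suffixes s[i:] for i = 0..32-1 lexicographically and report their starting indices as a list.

[31, 12, 28, 26, 20, 18, 22, 13, 29, 16, 1, 23, 14, 30, 27, 17, 8, 2, 9, 3, 10, 21, 24, 19, 4, 6, 25, 15, 0, 5, 11, 7]

sorted suffixes:
  #0 SA[0]=31  'a'
  #1 SA[1]=12  'abbfbcaeadbbdfacabca'
  #2 SA[2]=28  'abca'
  #3 SA[3]=26  'acabca'
  #4 SA[4]=20  'adbbdfacabca'
  #5 SA[5]=18  'aeadbbdfacabca'
  #6 SA[6]=22  'bbdfacabca'
  #7 SA[7]=13  'bbfbcaeadbbdfacabca'
  #8 SA[8]=29  'bca'
  #9 SA[9]=16  'bcaeadbbdfacabca'
  #10 SA[10]=1  'bccefegcccgabbfbcaeadbbdfacabca'
  #11 SA[11]=23  'bdfacabca'
  #12 SA[12]=14  'bfbcaeadbbdfacabca'
  #13 SA[13]=30  'ca'
  #14 SA[14]=27  'cabca'
  #15 SA[15]=17  'caeadbbdfacabca'
  #16 SA[16]=8  'cccgabbfbcaeadbbdfacabca'
  #17 SA[17]=2  'ccefegcccgabbfbcaeadbbdfacabca'
  #18 SA[18]=9  'ccgabbfbcaeadbbdfacabca'
  #19 SA[19]=3  'cefegcccgabbfbcaeadbbdfacabca'
  #20 SA[20]=10  'cgabbfbcaeadbbdfacabca'
  #21 SA[21]=21  'dbbdfacabca'
  #22 SA[22]=24  'dfacabca'
  #23 SA[23]=19  'eadbbdfacabca'
  #24 SA[24]=4  'efegcccgabbfbcaeadbbdfacabca'
  #25 SA[25]=6  'egcccgabbfbcaeadbbdfacabca'
  #26 SA[26]=25  'facabca'
  #27 SA[27]=15  'fbcaeadbbdfacabca'
  #28 SA[28]=0  'fbccefegcccgabbfbcaeadbbdfacabca'
  #29 SA[29]=5  'fegcccgabbfbcaeadbbdfacabca'
  #30 SA[30]=11  'gabbfbcaeadbbdfacabca'
  #31 SA[31]=7  'gcccgabbfbcaeadbbdfacabca'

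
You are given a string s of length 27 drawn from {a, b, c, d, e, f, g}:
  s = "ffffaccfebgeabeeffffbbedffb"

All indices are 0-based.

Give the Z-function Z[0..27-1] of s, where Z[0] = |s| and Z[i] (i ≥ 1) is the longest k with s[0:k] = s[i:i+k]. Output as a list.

Z[0]=27
i=1: outside box; Z[1]=3 scan→box=[1,4)
i=2: min(r-i=2, Z[1]=3)=2; Z[2]=2
i=3: min(r-i=1, Z[2]=2)=1; Z[3]=1
i=4: outside box; Z[4]=0
i=5: outside box; Z[5]=0
i=6: outside box; Z[6]=0
i=7: outside box; Z[7]=1 scan→box=[7,8)
i=8: outside box; Z[8]=0
i=9: outside box; Z[9]=0
i=10: outside box; Z[10]=0
i=11: outside box; Z[11]=0
i=12: outside box; Z[12]=0
i=13: outside box; Z[13]=0
i=14: outside box; Z[14]=0
i=15: outside box; Z[15]=0
i=16: outside box; Z[16]=4 scan→box=[16,20)
i=17: min(r-i=3, Z[1]=3)=3; Z[17]=3
i=18: min(r-i=2, Z[2]=2)=2; Z[18]=2
i=19: min(r-i=1, Z[3]=1)=1; Z[19]=1
i=20: outside box; Z[20]=0
i=21: outside box; Z[21]=0
i=22: outside box; Z[22]=0
i=23: outside box; Z[23]=0
i=24: outside box; Z[24]=2 scan→box=[24,26)
i=25: min(r-i=1, Z[1]=3)=1; Z[25]=1
i=26: outside box; Z[26]=0

[27, 3, 2, 1, 0, 0, 0, 1, 0, 0, 0, 0, 0, 0, 0, 0, 4, 3, 2, 1, 0, 0, 0, 0, 2, 1, 0]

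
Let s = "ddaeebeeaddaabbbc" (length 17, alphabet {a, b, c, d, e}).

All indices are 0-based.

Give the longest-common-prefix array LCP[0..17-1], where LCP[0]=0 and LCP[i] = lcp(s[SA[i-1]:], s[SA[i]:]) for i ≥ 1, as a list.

rank | idx | suffix
   0 |  11 | aabbbc
   1 |  12 | abbbc
   2 |   8 | addaabbbc
   3 |   2 | aeebeeaddaabbbc
   4 |  13 | bbbc
   5 |  14 | bbc
   6 |  15 | bc
   7 |   5 | beeaddaabbbc
   8 |  16 | c
   9 |  10 | daabbbc
  10 |   1 | daeebeeaddaabbbc
  11 |   9 | ddaabbbc
  12 |   0 | ddaeebeeaddaabbbc
  13 |   7 | eaddaabbbc
  14 |   4 | ebeeaddaabbbc
  15 |   6 | eeaddaabbbc
  16 |   3 | eebeeaddaabbbc

SA = [11, 12, 8, 2, 13, 14, 15, 5, 16, 10, 1, 9, 0, 7, 4, 6, 3]
rank  pair      lcp
   1  s[11:],s[12:]  1  'a'
   2  s[12:],s[8:]  1  'a'
   3  s[8:],s[2:]  1  'a'
   4  s[2:],s[13:]  0  ''
   5  s[13:],s[14:]  2  'bb'
   6  s[14:],s[15:]  1  'b'
   7  s[15:],s[5:]  1  'b'
   8  s[5:],s[16:]  0  ''
   9  s[16:],s[10:]  0  ''
  10  s[10:],s[1:]  2  'da'
  11  s[1:],s[9:]  1  'd'
  12  s[9:],s[0:]  3  'dda'
  13  s[0:],s[7:]  0  ''
  14  s[7:],s[4:]  1  'e'
  15  s[4:],s[6:]  1  'e'
  16  s[6:],s[3:]  2  'ee'

[0, 1, 1, 1, 0, 2, 1, 1, 0, 0, 2, 1, 3, 0, 1, 1, 2]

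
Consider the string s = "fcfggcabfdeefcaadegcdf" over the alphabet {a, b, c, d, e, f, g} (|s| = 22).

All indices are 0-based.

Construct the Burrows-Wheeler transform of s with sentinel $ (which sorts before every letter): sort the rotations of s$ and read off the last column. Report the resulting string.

fccaafggffacdedde$bcgef

rank  rotation                 last
    0  $fcfggcabfdeefcaadegcdf  f
    1  aadegcdf$fcfggcabfdeefc  c
    2  abfdeefcaadegcdf$fcfggc  c
    3  adegcdf$fcfggcabfdeefca  a
    4  bfdeefcaadegcdf$fcfggca  a
    5  caadegcdf$fcfggcabfdeef  f
    6  cabfdeefcaadegcdf$fcfgg  g
    7  cdf$fcfggcabfdeefcaadeg  g
    8  cfggcabfdeefcaadegcdf$f  f
    9  deefcaadegcdf$fcfggcabf  f
   10  degcdf$fcfggcabfdeefcaa  a
   11  df$fcfggcabfdeefcaadegc  c
   12  eefcaadegcdf$fcfggcabfd  d
   13  efcaadegcdf$fcfggcabfde  e
   14  egcdf$fcfggcabfdeefcaad  d
   15  f$fcfggcabfdeefcaadegcd  d
   16  fcaadegcdf$fcfggcabfdee  e
   17  fcfggcabfdeefcaadegcdf$  $
   18  fdeefcaadegcdf$fcfggcab  b
   19  fggcabfdeefcaadegcdf$fc  c
   20  gcabfdeefcaadegcdf$fcfg  g
   21  gcdf$fcfggcabfdeefcaade  e
   22  ggcabfdeefcaadegcdf$fcf  f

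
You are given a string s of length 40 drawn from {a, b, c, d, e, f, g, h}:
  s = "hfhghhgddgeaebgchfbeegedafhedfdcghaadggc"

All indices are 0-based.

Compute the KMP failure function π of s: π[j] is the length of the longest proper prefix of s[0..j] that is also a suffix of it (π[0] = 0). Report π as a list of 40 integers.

[0, 0, 1, 0, 1, 1, 0, 0, 0, 0, 0, 0, 0, 0, 0, 0, 1, 2, 0, 0, 0, 0, 0, 0, 0, 0, 1, 0, 0, 0, 0, 0, 0, 1, 0, 0, 0, 0, 0, 0]

π[0] = 0
j=1 s[j]='f': π[1]=0 (border '')
j=2 s[j]='h': π[2]=1 (border 'h')
j=3 s[j]='g': k: 1→0; π[3]=0 (border '')
j=4 s[j]='h': π[4]=1 (border 'h')
j=5 s[j]='h': k: 1→0; π[5]=1 (border 'h')
j=6 s[j]='g': k: 1→0; π[6]=0 (border '')
j=7 s[j]='d': π[7]=0 (border '')
j=8 s[j]='d': π[8]=0 (border '')
j=9 s[j]='g': π[9]=0 (border '')
j=10 s[j]='e': π[10]=0 (border '')
j=11 s[j]='a': π[11]=0 (border '')
j=12 s[j]='e': π[12]=0 (border '')
j=13 s[j]='b': π[13]=0 (border '')
j=14 s[j]='g': π[14]=0 (border '')
j=15 s[j]='c': π[15]=0 (border '')
j=16 s[j]='h': π[16]=1 (border 'h')
j=17 s[j]='f': π[17]=2 (border 'hf')
j=18 s[j]='b': k: 2→0; π[18]=0 (border '')
j=19 s[j]='e': π[19]=0 (border '')
j=20 s[j]='e': π[20]=0 (border '')
j=21 s[j]='g': π[21]=0 (border '')
j=22 s[j]='e': π[22]=0 (border '')
j=23 s[j]='d': π[23]=0 (border '')
j=24 s[j]='a': π[24]=0 (border '')
j=25 s[j]='f': π[25]=0 (border '')
j=26 s[j]='h': π[26]=1 (border 'h')
j=27 s[j]='e': k: 1→0; π[27]=0 (border '')
j=28 s[j]='d': π[28]=0 (border '')
j=29 s[j]='f': π[29]=0 (border '')
j=30 s[j]='d': π[30]=0 (border '')
j=31 s[j]='c': π[31]=0 (border '')
j=32 s[j]='g': π[32]=0 (border '')
j=33 s[j]='h': π[33]=1 (border 'h')
j=34 s[j]='a': k: 1→0; π[34]=0 (border '')
j=35 s[j]='a': π[35]=0 (border '')
j=36 s[j]='d': π[36]=0 (border '')
j=37 s[j]='g': π[37]=0 (border '')
j=38 s[j]='g': π[38]=0 (border '')
j=39 s[j]='c': π[39]=0 (border '')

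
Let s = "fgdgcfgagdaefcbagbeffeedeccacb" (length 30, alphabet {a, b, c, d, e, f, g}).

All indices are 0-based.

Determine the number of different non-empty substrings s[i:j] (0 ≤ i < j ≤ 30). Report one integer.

437

rank→(start, suffix):
  0 → (27, 'acb')
  1 → (10, 'aefcbagbeffeedeccacb')
  2 → (15, 'agbeffeedeccacb')
  3 → (7, 'agdaefcbagbeffeedeccacb')
  4 → (29, 'b')
  5 → (14, 'bagbeffeedeccacb')
  6 → (17, 'beffeedeccacb')
  7 → (26, 'cacb')
  8 → (28, 'cb')
  9 → (13, 'cbagbeffeedeccacb')
  10 → (25, 'ccacb')
  11 → (4, 'cfgagdaefcbagbeffeedeccacb')
  12 → (9, 'daefcbagbeffeedeccacb')
  13 → (23, 'deccacb')
  14 → (2, 'dgcfgagdaefcbagbeffeedeccacb')
  15 → (24, 'eccacb')
  16 → (22, 'edeccacb')
  17 → (21, 'eedeccacb')
  18 → (11, 'efcbagbeffeedeccacb')
  19 → (18, 'effeedeccacb')
  20 → (12, 'fcbagbeffeedeccacb')
  21 → (20, 'feedeccacb')
  22 → (19, 'ffeedeccacb')
  23 → (5, 'fgagdaefcbagbeffeedeccacb')
  24 → (0, 'fgdgcfgagdaefcbagbeffeedeccacb')
  25 → (6, 'gagdaefcbagbeffeedeccacb')
  26 → (16, 'gbeffeedeccacb')
  27 → (3, 'gcfgagdaefcbagbeffeedeccacb')
  28 → (8, 'gdaefcbagbeffeedeccacb')
  29 → (1, 'gdgcfgagdaefcbagbeffeedeccacb')

SA = [27, 10, 15, 7, 29, 14, 17, 26, 28, 13, 25, 4, 9, 23, 2, 24, 22, 21, 11, 18, 12, 20, 19, 5, 0, 6, 16, 3, 8, 1]
[i] adj suffixes → lcp
  [1] 27/10 → 1 ('a')
  [2] 10/15 → 1 ('a')
  [3] 15/7 → 2 ('ag')
  [4] 7/29 → 0 ('')
  [5] 29/14 → 1 ('b')
  [6] 14/17 → 1 ('b')
  [7] 17/26 → 0 ('')
  [8] 26/28 → 1 ('c')
  [9] 28/13 → 2 ('cb')
  [10] 13/25 → 1 ('c')
  [11] 25/4 → 1 ('c')
  [12] 4/9 → 0 ('')
  [13] 9/23 → 1 ('d')
  [14] 23/2 → 1 ('d')
  [15] 2/24 → 0 ('')
  [16] 24/22 → 1 ('e')
  [17] 22/21 → 1 ('e')
  [18] 21/11 → 1 ('e')
  [19] 11/18 → 2 ('ef')
  [20] 18/12 → 0 ('')
  [21] 12/20 → 1 ('f')
  [22] 20/19 → 1 ('f')
  [23] 19/5 → 1 ('f')
  [24] 5/0 → 2 ('fg')
  [25] 0/6 → 0 ('')
  [26] 6/16 → 1 ('g')
  [27] 16/3 → 1 ('g')
  [28] 3/8 → 1 ('g')
  [29] 8/1 → 2 ('gd')

n(n+1)/2 = 30·31/2 = 465
Σ LCP = 0 + 1 + 1 + 2 + 0 + 1 + 1 + 0 + 1 + 2 + 1 + 1 + 0 + 1 + 1 + 0 + 1 + 1 + 1 + 2 + 0 + 1 + 1 + 1 + 2 + 0 + 1 + 1 + 1 + 2 = 28
distinct = 465 − 28 = 437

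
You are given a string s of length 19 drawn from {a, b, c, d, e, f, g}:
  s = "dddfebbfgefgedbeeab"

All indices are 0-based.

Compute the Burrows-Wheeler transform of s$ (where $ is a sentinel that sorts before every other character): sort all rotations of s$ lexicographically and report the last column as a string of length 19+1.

rank  rotation              last
    0  $dddfebbfgefgedbeeab  b
    1  ab$dddfebbfgefgedbee  e
    2  b$dddfebbfgefgedbeea  a
    3  bbfgefgedbeeab$dddfe  e
    4  beeab$dddfebbfgefged  d
    5  bfgefgedbeeab$dddfeb  b
    6  dbeeab$dddfebbfgefge  e
    7  dddfebbfgefgedbeeab$  $
    8  ddfebbfgefgedbeeab$d  d
    9  dfebbfgefgedbeeab$dd  d
   10  eab$dddfebbfgefgedbe  e
   11  ebbfgefgedbeeab$dddf  f
   12  edbeeab$dddfebbfgefg  g
   13  eeab$dddfebbfgefgedb  b
   14  efgedbeeab$dddfebbfg  g
   15  febbfgefgedbeeab$ddd  d
   16  fgedbeeab$dddfebbfge  e
   17  fgefgedbeeab$dddfebb  b
   18  gedbeeab$dddfebbfgef  f
   19  gefgedbeeab$dddfebbf  f

beaedbe$ddefgbgdebff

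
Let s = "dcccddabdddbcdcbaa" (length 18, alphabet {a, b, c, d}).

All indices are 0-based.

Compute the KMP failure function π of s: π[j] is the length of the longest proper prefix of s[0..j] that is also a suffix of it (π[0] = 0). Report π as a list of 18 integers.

π[0] = 0
j=1 s[j]='c': π[1]=0 (border '')
j=2 s[j]='c': π[2]=0 (border '')
j=3 s[j]='c': π[3]=0 (border '')
j=4 s[j]='d': π[4]=1 (border 'd')
j=5 s[j]='d': k: 1→0; π[5]=1 (border 'd')
j=6 s[j]='a': k: 1→0; π[6]=0 (border '')
j=7 s[j]='b': π[7]=0 (border '')
j=8 s[j]='d': π[8]=1 (border 'd')
j=9 s[j]='d': k: 1→0; π[9]=1 (border 'd')
j=10 s[j]='d': k: 1→0; π[10]=1 (border 'd')
j=11 s[j]='b': k: 1→0; π[11]=0 (border '')
j=12 s[j]='c': π[12]=0 (border '')
j=13 s[j]='d': π[13]=1 (border 'd')
j=14 s[j]='c': π[14]=2 (border 'dc')
j=15 s[j]='b': k: 2→0; π[15]=0 (border '')
j=16 s[j]='a': π[16]=0 (border '')
j=17 s[j]='a': π[17]=0 (border '')

[0, 0, 0, 0, 1, 1, 0, 0, 1, 1, 1, 0, 0, 1, 2, 0, 0, 0]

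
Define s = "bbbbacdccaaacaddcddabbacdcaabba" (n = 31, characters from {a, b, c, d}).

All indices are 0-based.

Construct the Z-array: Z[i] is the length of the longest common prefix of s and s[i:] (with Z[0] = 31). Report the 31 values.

[31, 3, 2, 1, 0, 0, 0, 0, 0, 0, 0, 0, 0, 0, 0, 0, 0, 0, 0, 0, 2, 1, 0, 0, 0, 0, 0, 0, 2, 1, 0]

Z[0]=31
i=1: i≥r, start 0; Z[1]=3 scan→box=[1,4)
i=2: min(r-i=2, Z[1]=3)=2; Z[2]=2
i=3: min(r-i=1, Z[2]=2)=1; Z[3]=1
i=4: i≥r, start 0; Z[4]=0
i=5: i≥r, start 0; Z[5]=0
i=6: i≥r, start 0; Z[6]=0
i=7: i≥r, start 0; Z[7]=0
i=8: i≥r, start 0; Z[8]=0
i=9: i≥r, start 0; Z[9]=0
i=10: i≥r, start 0; Z[10]=0
i=11: i≥r, start 0; Z[11]=0
i=12: i≥r, start 0; Z[12]=0
i=13: i≥r, start 0; Z[13]=0
i=14: i≥r, start 0; Z[14]=0
i=15: i≥r, start 0; Z[15]=0
i=16: i≥r, start 0; Z[16]=0
i=17: i≥r, start 0; Z[17]=0
i=18: i≥r, start 0; Z[18]=0
i=19: i≥r, start 0; Z[19]=0
i=20: i≥r, start 0; Z[20]=2 scan→box=[20,22)
i=21: min(r-i=1, Z[1]=3)=1; Z[21]=1
i=22: i≥r, start 0; Z[22]=0
i=23: i≥r, start 0; Z[23]=0
i=24: i≥r, start 0; Z[24]=0
i=25: i≥r, start 0; Z[25]=0
i=26: i≥r, start 0; Z[26]=0
i=27: i≥r, start 0; Z[27]=0
i=28: i≥r, start 0; Z[28]=2 scan→box=[28,30)
i=29: min(r-i=1, Z[1]=3)=1; Z[29]=1
i=30: i≥r, start 0; Z[30]=0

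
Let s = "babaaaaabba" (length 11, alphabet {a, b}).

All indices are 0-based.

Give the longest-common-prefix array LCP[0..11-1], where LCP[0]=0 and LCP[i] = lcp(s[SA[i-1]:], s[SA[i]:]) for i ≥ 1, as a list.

[0, 1, 4, 3, 2, 1, 2, 0, 2, 2, 1]

sorted suffixes:
  #0 SA[0]=10  'a'
  #1 SA[1]=3  'aaaaabba'
  #2 SA[2]=4  'aaaabba'
  #3 SA[3]=5  'aaabba'
  #4 SA[4]=6  'aabba'
  #5 SA[5]=1  'abaaaaabba'
  #6 SA[6]=7  'abba'
  #7 SA[7]=9  'ba'
  #8 SA[8]=2  'baaaaabba'
  #9 SA[9]=0  'babaaaaabba'
  #10 SA[10]=8  'bba'

SA = [10, 3, 4, 5, 6, 1, 7, 9, 2, 0, 8]
i: (SA[i-1],SA[i]) lcp shared
  1: (10,3) 1 'a'
  2: (3,4) 4 'aaaa'
  3: (4,5) 3 'aaa'
  4: (5,6) 2 'aa'
  5: (6,1) 1 'a'
  6: (1,7) 2 'ab'
  7: (7,9) 0 ''
  8: (9,2) 2 'ba'
  9: (2,0) 2 'ba'
  10: (0,8) 1 'b'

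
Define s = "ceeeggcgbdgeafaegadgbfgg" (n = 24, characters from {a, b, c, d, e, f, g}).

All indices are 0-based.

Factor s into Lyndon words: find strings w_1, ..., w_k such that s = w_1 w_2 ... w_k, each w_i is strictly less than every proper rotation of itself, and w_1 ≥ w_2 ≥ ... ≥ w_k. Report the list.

["ceeeggcg", "bdge", "af", "aeg", "adgbfgg"]

emit factor 1: 'ceeeggcg' (i=0, period=8)
emit factor 2: 'bdge' (i=8, period=4)
emit factor 3: 'af' (i=12, period=2)
emit factor 4: 'aeg' (i=14, period=3)
emit factor 5: 'adgbfgg' (i=17, period=7)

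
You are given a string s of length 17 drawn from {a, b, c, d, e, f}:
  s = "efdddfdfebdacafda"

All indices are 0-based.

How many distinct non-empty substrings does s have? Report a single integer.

137

rank | idx | suffix
   0 |  16 | a
   1 |  11 | acafda
   2 |  13 | afda
   3 |   9 | bdacafda
   4 |  12 | cafda
   5 |  15 | da
   6 |  10 | dacafda
   7 |   2 | dddfdfebdacafda
   8 |   3 | ddfdfebdacafda
   9 |   4 | dfdfebdacafda
  10 |   6 | dfebdacafda
  11 |   8 | ebdacafda
  12 |   0 | efdddfdfebdacafda
  13 |  14 | fda
  14 |   1 | fdddfdfebdacafda
  15 |   5 | fdfebdacafda
  16 |   7 | febdacafda

SA = [16, 11, 13, 9, 12, 15, 10, 2, 3, 4, 6, 8, 0, 14, 1, 5, 7]
rank  pair      lcp
   1  s[16:],s[11:]  1  'a'
   2  s[11:],s[13:]  1  'a'
   3  s[13:],s[9:]  0  ''
   4  s[9:],s[12:]  0  ''
   5  s[12:],s[15:]  0  ''
   6  s[15:],s[10:]  2  'da'
   7  s[10:],s[2:]  1  'd'
   8  s[2:],s[3:]  2  'dd'
   9  s[3:],s[4:]  1  'd'
  10  s[4:],s[6:]  2  'df'
  11  s[6:],s[8:]  0  ''
  12  s[8:],s[0:]  1  'e'
  13  s[0:],s[14:]  0  ''
  14  s[14:],s[1:]  2  'fd'
  15  s[1:],s[5:]  2  'fd'
  16  s[5:],s[7:]  1  'f'

n(n+1)/2 = 17·18/2 = 153
Σ LCP = 0 + 1 + 1 + 0 + 0 + 0 + 2 + 1 + 2 + 1 + 2 + 0 + 1 + 0 + 2 + 2 + 1 = 16
distinct = 153 − 16 = 137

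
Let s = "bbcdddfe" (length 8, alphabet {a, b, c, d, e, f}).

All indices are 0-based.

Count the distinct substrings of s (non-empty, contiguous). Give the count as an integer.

32

rank | idx | suffix
   0 |   0 | bbcdddfe
   1 |   1 | bcdddfe
   2 |   2 | cdddfe
   3 |   3 | dddfe
   4 |   4 | ddfe
   5 |   5 | dfe
   6 |   7 | e
   7 |   6 | fe

SA = [0, 1, 2, 3, 4, 5, 7, 6]
[i] adj suffixes → lcp
  [1] 0/1 → 1 ('b')
  [2] 1/2 → 0 ('')
  [3] 2/3 → 0 ('')
  [4] 3/4 → 2 ('dd')
  [5] 4/5 → 1 ('d')
  [6] 5/7 → 0 ('')
  [7] 7/6 → 0 ('')

n(n+1)/2 = 8·9/2 = 36
Σ LCP = 0 + 1 + 0 + 0 + 2 + 1 + 0 + 0 = 4
distinct = 36 − 4 = 32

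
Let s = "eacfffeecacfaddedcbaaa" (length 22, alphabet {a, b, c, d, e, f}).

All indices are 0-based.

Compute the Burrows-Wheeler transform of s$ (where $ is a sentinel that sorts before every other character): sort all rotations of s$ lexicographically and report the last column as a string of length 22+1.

aaabcefcedaaead$edfcffc

rank  rotation                 last
    0  $eacfffeecacfaddedcbaaa  a
    1  a$eacfffeecacfaddedcbaa  a
    2  aa$eacfffeecacfaddedcba  a
    3  aaa$eacfffeecacfaddedcb  b
    4  acfaddedcbaaa$eacfffeec  c
    5  acfffeecacfaddedcbaaa$e  e
    6  addedcbaaa$eacfffeecacf  f
    7  baaa$eacfffeecacfaddedc  c
    8  cacfaddedcbaaa$eacfffee  e
    9  cbaaa$eacfffeecacfadded  d
   10  cfaddedcbaaa$eacfffeeca  a
   11  cfffeecacfaddedcbaaa$ea  a
   12  dcbaaa$eacfffeecacfadde  e
   13  ddedcbaaa$eacfffeecacfa  a
   14  dedcbaaa$eacfffeecacfad  d
   15  eacfffeecacfaddedcbaaa$  $
   16  ecacfaddedcbaaa$eacfffe  e
   17  edcbaaa$eacfffeecacfadd  d
   18  eecacfaddedcbaaa$eacfff  f
   19  faddedcbaaa$eacfffeecac  c
   20  feecacfaddedcbaaa$eacff  f
   21  ffeecacfaddedcbaaa$eacf  f
   22  fffeecacfaddedcbaaa$eac  c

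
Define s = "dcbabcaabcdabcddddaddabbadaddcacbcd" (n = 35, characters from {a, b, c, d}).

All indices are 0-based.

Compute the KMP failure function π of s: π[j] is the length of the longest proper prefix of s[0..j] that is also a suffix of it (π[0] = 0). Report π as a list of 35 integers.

[0, 0, 0, 0, 0, 0, 0, 0, 0, 0, 1, 0, 0, 0, 1, 1, 1, 1, 0, 1, 1, 0, 0, 0, 0, 1, 0, 1, 1, 2, 0, 0, 0, 0, 1]

π[0] = 0
j=1 s[j]='c': π[1]=0 (border '')
j=2 s[j]='b': π[2]=0 (border '')
j=3 s[j]='a': π[3]=0 (border '')
j=4 s[j]='b': π[4]=0 (border '')
j=5 s[j]='c': π[5]=0 (border '')
j=6 s[j]='a': π[6]=0 (border '')
j=7 s[j]='a': π[7]=0 (border '')
j=8 s[j]='b': π[8]=0 (border '')
j=9 s[j]='c': π[9]=0 (border '')
j=10 s[j]='d': π[10]=1 (border 'd')
j=11 s[j]='a': k: 1→0; π[11]=0 (border '')
j=12 s[j]='b': π[12]=0 (border '')
j=13 s[j]='c': π[13]=0 (border '')
j=14 s[j]='d': π[14]=1 (border 'd')
j=15 s[j]='d': k: 1→0; π[15]=1 (border 'd')
j=16 s[j]='d': k: 1→0; π[16]=1 (border 'd')
j=17 s[j]='d': k: 1→0; π[17]=1 (border 'd')
j=18 s[j]='a': k: 1→0; π[18]=0 (border '')
j=19 s[j]='d': π[19]=1 (border 'd')
j=20 s[j]='d': k: 1→0; π[20]=1 (border 'd')
j=21 s[j]='a': k: 1→0; π[21]=0 (border '')
j=22 s[j]='b': π[22]=0 (border '')
j=23 s[j]='b': π[23]=0 (border '')
j=24 s[j]='a': π[24]=0 (border '')
j=25 s[j]='d': π[25]=1 (border 'd')
j=26 s[j]='a': k: 1→0; π[26]=0 (border '')
j=27 s[j]='d': π[27]=1 (border 'd')
j=28 s[j]='d': k: 1→0; π[28]=1 (border 'd')
j=29 s[j]='c': π[29]=2 (border 'dc')
j=30 s[j]='a': k: 2→0; π[30]=0 (border '')
j=31 s[j]='c': π[31]=0 (border '')
j=32 s[j]='b': π[32]=0 (border '')
j=33 s[j]='c': π[33]=0 (border '')
j=34 s[j]='d': π[34]=1 (border 'd')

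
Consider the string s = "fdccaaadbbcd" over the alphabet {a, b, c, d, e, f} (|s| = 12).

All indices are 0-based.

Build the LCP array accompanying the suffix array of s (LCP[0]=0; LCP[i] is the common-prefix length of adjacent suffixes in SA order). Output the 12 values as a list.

rank→(start, suffix):
  0 → (4, 'aaadbbcd')
  1 → (5, 'aadbbcd')
  2 → (6, 'adbbcd')
  3 → (8, 'bbcd')
  4 → (9, 'bcd')
  5 → (3, 'caaadbbcd')
  6 → (2, 'ccaaadbbcd')
  7 → (10, 'cd')
  8 → (11, 'd')
  9 → (7, 'dbbcd')
  10 → (1, 'dccaaadbbcd')
  11 → (0, 'fdccaaadbbcd')

SA = [4, 5, 6, 8, 9, 3, 2, 10, 11, 7, 1, 0]
[i] adj suffixes → lcp
  [1] 4/5 → 2 ('aa')
  [2] 5/6 → 1 ('a')
  [3] 6/8 → 0 ('')
  [4] 8/9 → 1 ('b')
  [5] 9/3 → 0 ('')
  [6] 3/2 → 1 ('c')
  [7] 2/10 → 1 ('c')
  [8] 10/11 → 0 ('')
  [9] 11/7 → 1 ('d')
  [10] 7/1 → 1 ('d')
  [11] 1/0 → 0 ('')

[0, 2, 1, 0, 1, 0, 1, 1, 0, 1, 1, 0]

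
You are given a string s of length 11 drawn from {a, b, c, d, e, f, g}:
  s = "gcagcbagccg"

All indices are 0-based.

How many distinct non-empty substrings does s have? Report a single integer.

rank | idx | suffix
   0 |   2 | agcbagccg
   1 |   6 | agccg
   2 |   5 | bagccg
   3 |   1 | cagcbagccg
   4 |   4 | cbagccg
   5 |   8 | ccg
   6 |   9 | cg
   7 |  10 | g
   8 |   0 | gcagcbagccg
   9 |   3 | gcbagccg
  10 |   7 | gccg

SA = [2, 6, 5, 1, 4, 8, 9, 10, 0, 3, 7]
rank  pair      lcp
   1  s[2:],s[6:]  3  'agc'
   2  s[6:],s[5:]  0  ''
   3  s[5:],s[1:]  0  ''
   4  s[1:],s[4:]  1  'c'
   5  s[4:],s[8:]  1  'c'
   6  s[8:],s[9:]  1  'c'
   7  s[9:],s[10:]  0  ''
   8  s[10:],s[0:]  1  'g'
   9  s[0:],s[3:]  2  'gc'
  10  s[3:],s[7:]  2  'gc'

n(n+1)/2 = 11·12/2 = 66
Σ LCP = 0 + 3 + 0 + 0 + 1 + 1 + 1 + 0 + 1 + 2 + 2 = 11
distinct = 66 − 11 = 55

55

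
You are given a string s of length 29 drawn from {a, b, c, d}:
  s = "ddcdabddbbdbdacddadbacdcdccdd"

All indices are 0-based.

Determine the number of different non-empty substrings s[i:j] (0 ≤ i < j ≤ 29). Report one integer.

390

rank→(start, suffix):
  0 → (4, 'abddbbdbdacddadbacdcdccdd')
  1 → (20, 'acdcdccdd')
  2 → (13, 'acddadbacdcdccdd')
  3 → (17, 'adbacdcdccdd')
  4 → (19, 'bacdcdccdd')
  5 → (8, 'bbdbdacddadbacdcdccdd')
  6 → (11, 'bdacddadbacdcdccdd')
  7 → (9, 'bdbdacddadbacdcdccdd')
  8 → (5, 'bddbbdbdacddadbacdcdccdd')
  9 → (25, 'ccdd')
  10 → (2, 'cdabddbbdbdacddadbacdcdccdd')
  11 → (23, 'cdccdd')
  12 → (21, 'cdcdccdd')
  13 → (26, 'cdd')
  14 → (14, 'cddadbacdcdccdd')
  15 → (28, 'd')
  16 → (3, 'dabddbbdbdacddadbacdcdccdd')
  17 → (12, 'dacddadbacdcdccdd')
  18 → (16, 'dadbacdcdccdd')
  19 → (18, 'dbacdcdccdd')
  20 → (7, 'dbbdbdacddadbacdcdccdd')
  21 → (10, 'dbdacddadbacdcdccdd')
  22 → (24, 'dccdd')
  23 → (1, 'dcdabddbbdbdacddadbacdcdccdd')
  24 → (22, 'dcdccdd')
  25 → (27, 'dd')
  26 → (15, 'ddadbacdcdccdd')
  27 → (6, 'ddbbdbdacddadbacdcdccdd')
  28 → (0, 'ddcdabddbbdbdacddadbacdcdccdd')

SA = [4, 20, 13, 17, 19, 8, 11, 9, 5, 25, 2, 23, 21, 26, 14, 28, 3, 12, 16, 18, 7, 10, 24, 1, 22, 27, 15, 6, 0]
[i] adj suffixes → lcp
  [1] 4/20 → 1 ('a')
  [2] 20/13 → 3 ('acd')
  [3] 13/17 → 1 ('a')
  [4] 17/19 → 0 ('')
  [5] 19/8 → 1 ('b')
  [6] 8/11 → 1 ('b')
  [7] 11/9 → 2 ('bd')
  [8] 9/5 → 2 ('bd')
  [9] 5/25 → 0 ('')
  [10] 25/2 → 1 ('c')
  [11] 2/23 → 2 ('cd')
  [12] 23/21 → 3 ('cdc')
  [13] 21/26 → 2 ('cd')
  [14] 26/14 → 3 ('cdd')
  [15] 14/28 → 0 ('')
  [16] 28/3 → 1 ('d')
  [17] 3/12 → 2 ('da')
  [18] 12/16 → 2 ('da')
  [19] 16/18 → 1 ('d')
  [20] 18/7 → 2 ('db')
  [21] 7/10 → 2 ('db')
  [22] 10/24 → 1 ('d')
  [23] 24/1 → 2 ('dc')
  [24] 1/22 → 3 ('dcd')
  [25] 22/27 → 1 ('d')
  [26] 27/15 → 2 ('dd')
  [27] 15/6 → 2 ('dd')
  [28] 6/0 → 2 ('dd')

n(n+1)/2 = 29·30/2 = 435
Σ LCP = 0 + 1 + 3 + 1 + 0 + 1 + 1 + 2 + 2 + 0 + 1 + 2 + 3 + 2 + 3 + 0 + 1 + 2 + 2 + 1 + 2 + 2 + 1 + 2 + 3 + 1 + 2 + 2 + 2 = 45
distinct = 435 − 45 = 390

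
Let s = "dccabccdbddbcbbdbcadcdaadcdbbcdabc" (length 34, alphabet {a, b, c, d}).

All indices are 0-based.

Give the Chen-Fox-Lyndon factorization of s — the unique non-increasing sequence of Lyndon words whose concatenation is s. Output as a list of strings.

["d", "c", "c", "abccdbddbcbbdbcadcd", "aadcdbbcdabc"]

emit factor 1: 'd' (i=0, period=1)
emit factor 2: 'c' (i=1, period=1)
emit factor 3: 'c' (i=2, period=1)
emit factor 4: 'abccdbddbcbbdbcadcd' (i=3, period=19)
emit factor 5: 'aadcdbbcdabc' (i=22, period=12)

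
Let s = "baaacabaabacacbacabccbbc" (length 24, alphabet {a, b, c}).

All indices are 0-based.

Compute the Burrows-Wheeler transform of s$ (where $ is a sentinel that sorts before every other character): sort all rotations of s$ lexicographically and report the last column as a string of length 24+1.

rank  rotation                   last
    0  $baaacabaabacacbacabccbbc  c
    1  aaacabaabacacbacabccbbc$b  b
    2  aabacacbacabccbbc$baaacab  b
    3  aacabaabacacbacabccbbc$ba  a
    4  abaabacacbacabccbbc$baaac  c
    5  abacacbacabccbbc$baaacaba  a
    6  abccbbc$baaacabaabacacbac  c
    7  acabaabacacbacabccbbc$baa  a
    8  acabccbbc$baaacabaabacacb  b
    9  acacbacabccbbc$baaacabaab  b
   10  acbacabccbbc$baaacabaabac  c
   11  baaacabaabacacbacabccbbc$  $
   12  baabacacbacabccbbc$baaaca  a
   13  bacabccbbc$baaacabaabacac  c
   14  bacacbacabccbbc$baaacabaa  a
   15  bbc$baaacabaabacacbacabcc  c
   16  bc$baaacabaabacacbacabccb  b
   17  bccbbc$baaacabaabacacbaca  a
   18  c$baaacabaabacacbacabccbb  b
   19  cabaabacacbacabccbbc$baaa  a
   20  cabccbbc$baaacabaabacacba  a
   21  cacbacabccbbc$baaacabaaba  a
   22  cbacabccbbc$baaacabaabaca  a
   23  cbbc$baaacabaabacacbacabc  c
   24  ccbbc$baaacabaabacacbacab  b

cbbacacabbc$acacbabaaaacb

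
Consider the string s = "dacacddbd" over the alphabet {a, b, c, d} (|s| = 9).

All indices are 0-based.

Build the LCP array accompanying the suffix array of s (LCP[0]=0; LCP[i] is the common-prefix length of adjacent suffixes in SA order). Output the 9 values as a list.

[0, 2, 0, 0, 1, 0, 1, 1, 1]

rank→(start, suffix):
  0 → (1, 'acacddbd')
  1 → (3, 'acddbd')
  2 → (7, 'bd')
  3 → (2, 'cacddbd')
  4 → (4, 'cddbd')
  5 → (8, 'd')
  6 → (0, 'dacacddbd')
  7 → (6, 'dbd')
  8 → (5, 'ddbd')

SA = [1, 3, 7, 2, 4, 8, 0, 6, 5]
rank  pair      lcp
   1  s[1:],s[3:]  2  'ac'
   2  s[3:],s[7:]  0  ''
   3  s[7:],s[2:]  0  ''
   4  s[2:],s[4:]  1  'c'
   5  s[4:],s[8:]  0  ''
   6  s[8:],s[0:]  1  'd'
   7  s[0:],s[6:]  1  'd'
   8  s[6:],s[5:]  1  'd'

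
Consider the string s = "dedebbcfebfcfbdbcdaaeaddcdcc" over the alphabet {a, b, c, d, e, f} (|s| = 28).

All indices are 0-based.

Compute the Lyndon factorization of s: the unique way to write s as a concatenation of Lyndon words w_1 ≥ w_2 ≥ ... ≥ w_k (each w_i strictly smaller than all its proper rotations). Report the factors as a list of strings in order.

emit factor 1: 'de' (i=0, period=2)
emit factor 2: 'de' (i=2, period=2)
emit factor 3: 'bbcfebfcfbdbcd' (i=4, period=14)
emit factor 4: 'aaeaddcdcc' (i=18, period=10)

["de", "de", "bbcfebfcfbdbcd", "aaeaddcdcc"]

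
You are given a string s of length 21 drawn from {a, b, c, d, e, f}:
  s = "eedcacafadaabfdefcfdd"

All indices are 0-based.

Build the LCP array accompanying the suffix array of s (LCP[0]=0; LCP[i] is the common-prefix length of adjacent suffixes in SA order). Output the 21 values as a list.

[0, 1, 1, 1, 1, 0, 0, 2, 1, 0, 1, 1, 1, 1, 0, 1, 1, 0, 1, 1, 2]

rank→(start, suffix):
  0 → (10, 'aabfdefcfdd')
  1 → (11, 'abfdefcfdd')
  2 → (4, 'acafadaabfdefcfdd')
  3 → (8, 'adaabfdefcfdd')
  4 → (6, 'afadaabfdefcfdd')
  5 → (12, 'bfdefcfdd')
  6 → (3, 'cacafadaabfdefcfdd')
  7 → (5, 'cafadaabfdefcfdd')
  8 → (17, 'cfdd')
  9 → (20, 'd')
  10 → (9, 'daabfdefcfdd')
  11 → (2, 'dcacafadaabfdefcfdd')
  12 → (19, 'dd')
  13 → (14, 'defcfdd')
  14 → (1, 'edcacafadaabfdefcfdd')
  15 → (0, 'eedcacafadaabfdefcfdd')
  16 → (15, 'efcfdd')
  17 → (7, 'fadaabfdefcfdd')
  18 → (16, 'fcfdd')
  19 → (18, 'fdd')
  20 → (13, 'fdefcfdd')

SA = [10, 11, 4, 8, 6, 12, 3, 5, 17, 20, 9, 2, 19, 14, 1, 0, 15, 7, 16, 18, 13]
rank  pair      lcp
   1  s[10:],s[11:]  1  'a'
   2  s[11:],s[4:]  1  'a'
   3  s[4:],s[8:]  1  'a'
   4  s[8:],s[6:]  1  'a'
   5  s[6:],s[12:]  0  ''
   6  s[12:],s[3:]  0  ''
   7  s[3:],s[5:]  2  'ca'
   8  s[5:],s[17:]  1  'c'
   9  s[17:],s[20:]  0  ''
  10  s[20:],s[9:]  1  'd'
  11  s[9:],s[2:]  1  'd'
  12  s[2:],s[19:]  1  'd'
  13  s[19:],s[14:]  1  'd'
  14  s[14:],s[1:]  0  ''
  15  s[1:],s[0:]  1  'e'
  16  s[0:],s[15:]  1  'e'
  17  s[15:],s[7:]  0  ''
  18  s[7:],s[16:]  1  'f'
  19  s[16:],s[18:]  1  'f'
  20  s[18:],s[13:]  2  'fd'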